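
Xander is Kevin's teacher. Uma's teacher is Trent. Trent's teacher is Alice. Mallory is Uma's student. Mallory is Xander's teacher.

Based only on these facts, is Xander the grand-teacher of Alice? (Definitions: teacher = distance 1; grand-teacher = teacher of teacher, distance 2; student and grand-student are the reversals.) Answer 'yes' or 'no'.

Reconstructing the teacher chain from the given facts:
  Alice -> Trent -> Uma -> Mallory -> Xander -> Kevin
(each arrow means 'teacher of the next')
Positions in the chain (0 = top):
  position of Alice: 0
  position of Trent: 1
  position of Uma: 2
  position of Mallory: 3
  position of Xander: 4
  position of Kevin: 5

Xander is at position 4, Alice is at position 0; signed distance (j - i) = -4.
'grand-teacher' requires j - i = 2. Actual distance is -4, so the relation does NOT hold.

Answer: no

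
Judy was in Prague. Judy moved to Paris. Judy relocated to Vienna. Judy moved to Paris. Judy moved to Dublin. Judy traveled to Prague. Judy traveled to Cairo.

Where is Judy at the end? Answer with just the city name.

Tracking Judy's location:
Start: Judy is in Prague.
After move 1: Prague -> Paris. Judy is in Paris.
After move 2: Paris -> Vienna. Judy is in Vienna.
After move 3: Vienna -> Paris. Judy is in Paris.
After move 4: Paris -> Dublin. Judy is in Dublin.
After move 5: Dublin -> Prague. Judy is in Prague.
After move 6: Prague -> Cairo. Judy is in Cairo.

Answer: Cairo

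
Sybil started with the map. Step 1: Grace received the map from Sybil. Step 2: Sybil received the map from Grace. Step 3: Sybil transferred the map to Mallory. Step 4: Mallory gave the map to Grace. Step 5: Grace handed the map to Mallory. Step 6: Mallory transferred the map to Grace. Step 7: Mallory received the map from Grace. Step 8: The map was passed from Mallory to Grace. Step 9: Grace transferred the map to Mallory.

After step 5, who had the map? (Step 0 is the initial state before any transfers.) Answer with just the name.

Tracking the map holder through step 5:
After step 0 (start): Sybil
After step 1: Grace
After step 2: Sybil
After step 3: Mallory
After step 4: Grace
After step 5: Mallory

At step 5, the holder is Mallory.

Answer: Mallory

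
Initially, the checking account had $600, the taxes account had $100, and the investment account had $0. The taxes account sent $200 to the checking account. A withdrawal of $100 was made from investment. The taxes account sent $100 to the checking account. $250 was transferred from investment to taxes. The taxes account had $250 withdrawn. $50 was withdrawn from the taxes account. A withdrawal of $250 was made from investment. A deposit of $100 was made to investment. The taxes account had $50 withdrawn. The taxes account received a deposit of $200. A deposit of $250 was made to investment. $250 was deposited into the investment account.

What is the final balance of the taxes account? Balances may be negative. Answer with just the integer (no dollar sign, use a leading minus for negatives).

Answer: -100

Derivation:
Tracking account balances step by step:
Start: checking=600, taxes=100, investment=0
Event 1 (transfer 200 taxes -> checking): taxes: 100 - 200 = -100, checking: 600 + 200 = 800. Balances: checking=800, taxes=-100, investment=0
Event 2 (withdraw 100 from investment): investment: 0 - 100 = -100. Balances: checking=800, taxes=-100, investment=-100
Event 3 (transfer 100 taxes -> checking): taxes: -100 - 100 = -200, checking: 800 + 100 = 900. Balances: checking=900, taxes=-200, investment=-100
Event 4 (transfer 250 investment -> taxes): investment: -100 - 250 = -350, taxes: -200 + 250 = 50. Balances: checking=900, taxes=50, investment=-350
Event 5 (withdraw 250 from taxes): taxes: 50 - 250 = -200. Balances: checking=900, taxes=-200, investment=-350
Event 6 (withdraw 50 from taxes): taxes: -200 - 50 = -250. Balances: checking=900, taxes=-250, investment=-350
Event 7 (withdraw 250 from investment): investment: -350 - 250 = -600. Balances: checking=900, taxes=-250, investment=-600
Event 8 (deposit 100 to investment): investment: -600 + 100 = -500. Balances: checking=900, taxes=-250, investment=-500
Event 9 (withdraw 50 from taxes): taxes: -250 - 50 = -300. Balances: checking=900, taxes=-300, investment=-500
Event 10 (deposit 200 to taxes): taxes: -300 + 200 = -100. Balances: checking=900, taxes=-100, investment=-500
Event 11 (deposit 250 to investment): investment: -500 + 250 = -250. Balances: checking=900, taxes=-100, investment=-250
Event 12 (deposit 250 to investment): investment: -250 + 250 = 0. Balances: checking=900, taxes=-100, investment=0

Final balance of taxes: -100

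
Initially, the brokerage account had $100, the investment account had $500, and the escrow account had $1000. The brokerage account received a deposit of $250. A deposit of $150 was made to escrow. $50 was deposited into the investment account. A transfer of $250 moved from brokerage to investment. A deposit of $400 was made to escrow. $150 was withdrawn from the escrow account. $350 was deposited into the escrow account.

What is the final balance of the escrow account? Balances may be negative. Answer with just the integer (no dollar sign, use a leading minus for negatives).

Answer: 1750

Derivation:
Tracking account balances step by step:
Start: brokerage=100, investment=500, escrow=1000
Event 1 (deposit 250 to brokerage): brokerage: 100 + 250 = 350. Balances: brokerage=350, investment=500, escrow=1000
Event 2 (deposit 150 to escrow): escrow: 1000 + 150 = 1150. Balances: brokerage=350, investment=500, escrow=1150
Event 3 (deposit 50 to investment): investment: 500 + 50 = 550. Balances: brokerage=350, investment=550, escrow=1150
Event 4 (transfer 250 brokerage -> investment): brokerage: 350 - 250 = 100, investment: 550 + 250 = 800. Balances: brokerage=100, investment=800, escrow=1150
Event 5 (deposit 400 to escrow): escrow: 1150 + 400 = 1550. Balances: brokerage=100, investment=800, escrow=1550
Event 6 (withdraw 150 from escrow): escrow: 1550 - 150 = 1400. Balances: brokerage=100, investment=800, escrow=1400
Event 7 (deposit 350 to escrow): escrow: 1400 + 350 = 1750. Balances: brokerage=100, investment=800, escrow=1750

Final balance of escrow: 1750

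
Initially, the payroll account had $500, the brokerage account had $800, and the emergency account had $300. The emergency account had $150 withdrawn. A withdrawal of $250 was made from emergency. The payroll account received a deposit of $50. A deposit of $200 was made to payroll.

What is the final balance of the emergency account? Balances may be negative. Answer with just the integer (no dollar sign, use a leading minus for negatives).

Answer: -100

Derivation:
Tracking account balances step by step:
Start: payroll=500, brokerage=800, emergency=300
Event 1 (withdraw 150 from emergency): emergency: 300 - 150 = 150. Balances: payroll=500, brokerage=800, emergency=150
Event 2 (withdraw 250 from emergency): emergency: 150 - 250 = -100. Balances: payroll=500, brokerage=800, emergency=-100
Event 3 (deposit 50 to payroll): payroll: 500 + 50 = 550. Balances: payroll=550, brokerage=800, emergency=-100
Event 4 (deposit 200 to payroll): payroll: 550 + 200 = 750. Balances: payroll=750, brokerage=800, emergency=-100

Final balance of emergency: -100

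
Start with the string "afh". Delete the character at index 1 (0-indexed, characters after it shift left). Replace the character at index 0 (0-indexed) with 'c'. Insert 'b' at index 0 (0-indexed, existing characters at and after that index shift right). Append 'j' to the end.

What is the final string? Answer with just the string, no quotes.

Answer: bchj

Derivation:
Applying each edit step by step:
Start: "afh"
Op 1 (delete idx 1 = 'f'): "afh" -> "ah"
Op 2 (replace idx 0: 'a' -> 'c'): "ah" -> "ch"
Op 3 (insert 'b' at idx 0): "ch" -> "bch"
Op 4 (append 'j'): "bch" -> "bchj"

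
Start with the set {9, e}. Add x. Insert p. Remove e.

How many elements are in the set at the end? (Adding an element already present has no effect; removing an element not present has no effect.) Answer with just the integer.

Answer: 3

Derivation:
Tracking the set through each operation:
Start: {9, e}
Event 1 (add x): added. Set: {9, e, x}
Event 2 (add p): added. Set: {9, e, p, x}
Event 3 (remove e): removed. Set: {9, p, x}

Final set: {9, p, x} (size 3)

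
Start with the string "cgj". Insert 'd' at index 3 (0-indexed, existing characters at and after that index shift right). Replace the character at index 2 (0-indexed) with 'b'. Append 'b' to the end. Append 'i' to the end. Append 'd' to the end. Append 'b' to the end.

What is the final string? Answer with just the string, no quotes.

Answer: cgbdbidb

Derivation:
Applying each edit step by step:
Start: "cgj"
Op 1 (insert 'd' at idx 3): "cgj" -> "cgjd"
Op 2 (replace idx 2: 'j' -> 'b'): "cgjd" -> "cgbd"
Op 3 (append 'b'): "cgbd" -> "cgbdb"
Op 4 (append 'i'): "cgbdb" -> "cgbdbi"
Op 5 (append 'd'): "cgbdbi" -> "cgbdbid"
Op 6 (append 'b'): "cgbdbid" -> "cgbdbidb"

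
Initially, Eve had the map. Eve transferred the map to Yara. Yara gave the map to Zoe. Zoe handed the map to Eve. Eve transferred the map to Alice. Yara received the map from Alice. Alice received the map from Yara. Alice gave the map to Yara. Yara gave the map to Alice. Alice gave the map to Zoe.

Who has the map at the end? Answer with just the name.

Answer: Zoe

Derivation:
Tracking the map through each event:
Start: Eve has the map.
After event 1: Yara has the map.
After event 2: Zoe has the map.
After event 3: Eve has the map.
After event 4: Alice has the map.
After event 5: Yara has the map.
After event 6: Alice has the map.
After event 7: Yara has the map.
After event 8: Alice has the map.
After event 9: Zoe has the map.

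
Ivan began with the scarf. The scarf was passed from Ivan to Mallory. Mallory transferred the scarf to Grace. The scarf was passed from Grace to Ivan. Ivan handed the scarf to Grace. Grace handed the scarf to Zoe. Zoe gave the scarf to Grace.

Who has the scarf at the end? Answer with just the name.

Answer: Grace

Derivation:
Tracking the scarf through each event:
Start: Ivan has the scarf.
After event 1: Mallory has the scarf.
After event 2: Grace has the scarf.
After event 3: Ivan has the scarf.
After event 4: Grace has the scarf.
After event 5: Zoe has the scarf.
After event 6: Grace has the scarf.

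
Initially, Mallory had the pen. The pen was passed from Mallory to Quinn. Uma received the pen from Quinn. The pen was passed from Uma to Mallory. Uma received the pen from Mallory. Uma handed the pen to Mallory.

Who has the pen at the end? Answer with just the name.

Tracking the pen through each event:
Start: Mallory has the pen.
After event 1: Quinn has the pen.
After event 2: Uma has the pen.
After event 3: Mallory has the pen.
After event 4: Uma has the pen.
After event 5: Mallory has the pen.

Answer: Mallory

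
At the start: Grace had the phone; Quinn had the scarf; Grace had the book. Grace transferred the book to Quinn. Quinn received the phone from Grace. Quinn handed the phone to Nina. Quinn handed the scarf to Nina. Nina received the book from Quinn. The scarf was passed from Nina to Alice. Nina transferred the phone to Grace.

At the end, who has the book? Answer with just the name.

Tracking all object holders:
Start: phone:Grace, scarf:Quinn, book:Grace
Event 1 (give book: Grace -> Quinn). State: phone:Grace, scarf:Quinn, book:Quinn
Event 2 (give phone: Grace -> Quinn). State: phone:Quinn, scarf:Quinn, book:Quinn
Event 3 (give phone: Quinn -> Nina). State: phone:Nina, scarf:Quinn, book:Quinn
Event 4 (give scarf: Quinn -> Nina). State: phone:Nina, scarf:Nina, book:Quinn
Event 5 (give book: Quinn -> Nina). State: phone:Nina, scarf:Nina, book:Nina
Event 6 (give scarf: Nina -> Alice). State: phone:Nina, scarf:Alice, book:Nina
Event 7 (give phone: Nina -> Grace). State: phone:Grace, scarf:Alice, book:Nina

Final state: phone:Grace, scarf:Alice, book:Nina
The book is held by Nina.

Answer: Nina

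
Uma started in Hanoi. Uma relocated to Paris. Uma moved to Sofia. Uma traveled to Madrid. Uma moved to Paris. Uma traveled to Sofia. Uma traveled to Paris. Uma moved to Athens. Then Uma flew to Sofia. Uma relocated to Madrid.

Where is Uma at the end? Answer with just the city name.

Tracking Uma's location:
Start: Uma is in Hanoi.
After move 1: Hanoi -> Paris. Uma is in Paris.
After move 2: Paris -> Sofia. Uma is in Sofia.
After move 3: Sofia -> Madrid. Uma is in Madrid.
After move 4: Madrid -> Paris. Uma is in Paris.
After move 5: Paris -> Sofia. Uma is in Sofia.
After move 6: Sofia -> Paris. Uma is in Paris.
After move 7: Paris -> Athens. Uma is in Athens.
After move 8: Athens -> Sofia. Uma is in Sofia.
After move 9: Sofia -> Madrid. Uma is in Madrid.

Answer: Madrid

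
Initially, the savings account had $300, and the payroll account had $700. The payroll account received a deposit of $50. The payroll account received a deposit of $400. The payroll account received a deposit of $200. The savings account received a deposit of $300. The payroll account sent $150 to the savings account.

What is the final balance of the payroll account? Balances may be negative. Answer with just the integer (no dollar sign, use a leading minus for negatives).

Answer: 1200

Derivation:
Tracking account balances step by step:
Start: savings=300, payroll=700
Event 1 (deposit 50 to payroll): payroll: 700 + 50 = 750. Balances: savings=300, payroll=750
Event 2 (deposit 400 to payroll): payroll: 750 + 400 = 1150. Balances: savings=300, payroll=1150
Event 3 (deposit 200 to payroll): payroll: 1150 + 200 = 1350. Balances: savings=300, payroll=1350
Event 4 (deposit 300 to savings): savings: 300 + 300 = 600. Balances: savings=600, payroll=1350
Event 5 (transfer 150 payroll -> savings): payroll: 1350 - 150 = 1200, savings: 600 + 150 = 750. Balances: savings=750, payroll=1200

Final balance of payroll: 1200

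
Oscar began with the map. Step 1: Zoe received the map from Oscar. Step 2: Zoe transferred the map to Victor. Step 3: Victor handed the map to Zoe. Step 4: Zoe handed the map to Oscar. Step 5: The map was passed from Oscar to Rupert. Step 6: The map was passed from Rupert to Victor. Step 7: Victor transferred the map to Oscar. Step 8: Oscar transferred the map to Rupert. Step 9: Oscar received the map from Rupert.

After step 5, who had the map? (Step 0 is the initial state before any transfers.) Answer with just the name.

Tracking the map holder through step 5:
After step 0 (start): Oscar
After step 1: Zoe
After step 2: Victor
After step 3: Zoe
After step 4: Oscar
After step 5: Rupert

At step 5, the holder is Rupert.

Answer: Rupert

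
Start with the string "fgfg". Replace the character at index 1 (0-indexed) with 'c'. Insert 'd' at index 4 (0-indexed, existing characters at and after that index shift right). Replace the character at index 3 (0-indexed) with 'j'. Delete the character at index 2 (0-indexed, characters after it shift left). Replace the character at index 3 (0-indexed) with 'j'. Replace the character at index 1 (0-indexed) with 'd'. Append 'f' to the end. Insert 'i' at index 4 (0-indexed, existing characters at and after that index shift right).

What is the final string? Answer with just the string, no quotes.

Applying each edit step by step:
Start: "fgfg"
Op 1 (replace idx 1: 'g' -> 'c'): "fgfg" -> "fcfg"
Op 2 (insert 'd' at idx 4): "fcfg" -> "fcfgd"
Op 3 (replace idx 3: 'g' -> 'j'): "fcfgd" -> "fcfjd"
Op 4 (delete idx 2 = 'f'): "fcfjd" -> "fcjd"
Op 5 (replace idx 3: 'd' -> 'j'): "fcjd" -> "fcjj"
Op 6 (replace idx 1: 'c' -> 'd'): "fcjj" -> "fdjj"
Op 7 (append 'f'): "fdjj" -> "fdjjf"
Op 8 (insert 'i' at idx 4): "fdjjf" -> "fdjjif"

Answer: fdjjif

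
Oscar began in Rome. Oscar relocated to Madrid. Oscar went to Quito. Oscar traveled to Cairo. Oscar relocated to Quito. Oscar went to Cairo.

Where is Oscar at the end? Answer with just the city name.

Tracking Oscar's location:
Start: Oscar is in Rome.
After move 1: Rome -> Madrid. Oscar is in Madrid.
After move 2: Madrid -> Quito. Oscar is in Quito.
After move 3: Quito -> Cairo. Oscar is in Cairo.
After move 4: Cairo -> Quito. Oscar is in Quito.
After move 5: Quito -> Cairo. Oscar is in Cairo.

Answer: Cairo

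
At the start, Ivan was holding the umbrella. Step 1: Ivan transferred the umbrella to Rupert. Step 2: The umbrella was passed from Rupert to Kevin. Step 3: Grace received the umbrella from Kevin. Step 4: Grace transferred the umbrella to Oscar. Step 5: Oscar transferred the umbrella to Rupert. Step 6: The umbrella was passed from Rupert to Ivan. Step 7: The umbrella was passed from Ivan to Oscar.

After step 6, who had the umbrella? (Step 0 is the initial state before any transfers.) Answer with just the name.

Tracking the umbrella holder through step 6:
After step 0 (start): Ivan
After step 1: Rupert
After step 2: Kevin
After step 3: Grace
After step 4: Oscar
After step 5: Rupert
After step 6: Ivan

At step 6, the holder is Ivan.

Answer: Ivan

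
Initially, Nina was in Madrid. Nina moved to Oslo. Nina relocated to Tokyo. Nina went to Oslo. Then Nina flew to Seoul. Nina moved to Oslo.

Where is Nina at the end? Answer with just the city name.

Tracking Nina's location:
Start: Nina is in Madrid.
After move 1: Madrid -> Oslo. Nina is in Oslo.
After move 2: Oslo -> Tokyo. Nina is in Tokyo.
After move 3: Tokyo -> Oslo. Nina is in Oslo.
After move 4: Oslo -> Seoul. Nina is in Seoul.
After move 5: Seoul -> Oslo. Nina is in Oslo.

Answer: Oslo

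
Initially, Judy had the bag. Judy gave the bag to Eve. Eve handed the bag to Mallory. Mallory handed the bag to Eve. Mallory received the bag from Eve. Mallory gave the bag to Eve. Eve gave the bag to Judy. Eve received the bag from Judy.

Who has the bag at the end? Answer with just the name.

Tracking the bag through each event:
Start: Judy has the bag.
After event 1: Eve has the bag.
After event 2: Mallory has the bag.
After event 3: Eve has the bag.
After event 4: Mallory has the bag.
After event 5: Eve has the bag.
After event 6: Judy has the bag.
After event 7: Eve has the bag.

Answer: Eve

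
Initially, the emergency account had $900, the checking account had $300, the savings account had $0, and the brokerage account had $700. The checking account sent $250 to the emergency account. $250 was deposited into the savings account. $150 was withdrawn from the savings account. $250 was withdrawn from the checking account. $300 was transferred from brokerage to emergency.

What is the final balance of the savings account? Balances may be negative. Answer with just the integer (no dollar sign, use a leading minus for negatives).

Answer: 100

Derivation:
Tracking account balances step by step:
Start: emergency=900, checking=300, savings=0, brokerage=700
Event 1 (transfer 250 checking -> emergency): checking: 300 - 250 = 50, emergency: 900 + 250 = 1150. Balances: emergency=1150, checking=50, savings=0, brokerage=700
Event 2 (deposit 250 to savings): savings: 0 + 250 = 250. Balances: emergency=1150, checking=50, savings=250, brokerage=700
Event 3 (withdraw 150 from savings): savings: 250 - 150 = 100. Balances: emergency=1150, checking=50, savings=100, brokerage=700
Event 4 (withdraw 250 from checking): checking: 50 - 250 = -200. Balances: emergency=1150, checking=-200, savings=100, brokerage=700
Event 5 (transfer 300 brokerage -> emergency): brokerage: 700 - 300 = 400, emergency: 1150 + 300 = 1450. Balances: emergency=1450, checking=-200, savings=100, brokerage=400

Final balance of savings: 100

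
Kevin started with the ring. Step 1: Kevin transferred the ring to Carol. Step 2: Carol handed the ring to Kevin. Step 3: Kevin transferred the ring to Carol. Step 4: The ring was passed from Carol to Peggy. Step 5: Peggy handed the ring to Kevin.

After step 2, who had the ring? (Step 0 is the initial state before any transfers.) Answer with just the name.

Answer: Kevin

Derivation:
Tracking the ring holder through step 2:
After step 0 (start): Kevin
After step 1: Carol
After step 2: Kevin

At step 2, the holder is Kevin.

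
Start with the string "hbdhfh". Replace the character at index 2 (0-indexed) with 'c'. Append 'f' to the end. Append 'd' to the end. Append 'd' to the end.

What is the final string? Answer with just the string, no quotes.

Applying each edit step by step:
Start: "hbdhfh"
Op 1 (replace idx 2: 'd' -> 'c'): "hbdhfh" -> "hbchfh"
Op 2 (append 'f'): "hbchfh" -> "hbchfhf"
Op 3 (append 'd'): "hbchfhf" -> "hbchfhfd"
Op 4 (append 'd'): "hbchfhfd" -> "hbchfhfdd"

Answer: hbchfhfdd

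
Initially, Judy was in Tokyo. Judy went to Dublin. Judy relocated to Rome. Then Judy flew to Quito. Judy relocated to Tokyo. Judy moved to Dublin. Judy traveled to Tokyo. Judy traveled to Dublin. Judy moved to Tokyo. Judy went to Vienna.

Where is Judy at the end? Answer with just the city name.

Tracking Judy's location:
Start: Judy is in Tokyo.
After move 1: Tokyo -> Dublin. Judy is in Dublin.
After move 2: Dublin -> Rome. Judy is in Rome.
After move 3: Rome -> Quito. Judy is in Quito.
After move 4: Quito -> Tokyo. Judy is in Tokyo.
After move 5: Tokyo -> Dublin. Judy is in Dublin.
After move 6: Dublin -> Tokyo. Judy is in Tokyo.
After move 7: Tokyo -> Dublin. Judy is in Dublin.
After move 8: Dublin -> Tokyo. Judy is in Tokyo.
After move 9: Tokyo -> Vienna. Judy is in Vienna.

Answer: Vienna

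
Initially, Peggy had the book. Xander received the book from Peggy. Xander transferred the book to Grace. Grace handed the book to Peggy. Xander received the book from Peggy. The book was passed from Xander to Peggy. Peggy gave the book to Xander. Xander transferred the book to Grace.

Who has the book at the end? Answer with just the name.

Answer: Grace

Derivation:
Tracking the book through each event:
Start: Peggy has the book.
After event 1: Xander has the book.
After event 2: Grace has the book.
After event 3: Peggy has the book.
After event 4: Xander has the book.
After event 5: Peggy has the book.
After event 6: Xander has the book.
After event 7: Grace has the book.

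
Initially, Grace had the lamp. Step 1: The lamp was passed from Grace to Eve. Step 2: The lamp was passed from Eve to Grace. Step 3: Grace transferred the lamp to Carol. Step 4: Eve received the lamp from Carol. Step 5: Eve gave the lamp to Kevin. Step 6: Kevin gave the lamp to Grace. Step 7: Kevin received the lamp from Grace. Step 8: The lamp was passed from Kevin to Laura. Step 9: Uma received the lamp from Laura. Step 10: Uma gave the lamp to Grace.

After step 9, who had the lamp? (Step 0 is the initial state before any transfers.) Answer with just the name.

Answer: Uma

Derivation:
Tracking the lamp holder through step 9:
After step 0 (start): Grace
After step 1: Eve
After step 2: Grace
After step 3: Carol
After step 4: Eve
After step 5: Kevin
After step 6: Grace
After step 7: Kevin
After step 8: Laura
After step 9: Uma

At step 9, the holder is Uma.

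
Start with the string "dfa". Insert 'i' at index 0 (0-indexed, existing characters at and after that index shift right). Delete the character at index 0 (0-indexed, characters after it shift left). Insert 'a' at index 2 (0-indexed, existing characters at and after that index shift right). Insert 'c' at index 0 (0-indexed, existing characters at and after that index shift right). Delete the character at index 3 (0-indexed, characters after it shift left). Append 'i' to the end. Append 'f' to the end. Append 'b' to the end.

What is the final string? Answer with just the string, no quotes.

Applying each edit step by step:
Start: "dfa"
Op 1 (insert 'i' at idx 0): "dfa" -> "idfa"
Op 2 (delete idx 0 = 'i'): "idfa" -> "dfa"
Op 3 (insert 'a' at idx 2): "dfa" -> "dfaa"
Op 4 (insert 'c' at idx 0): "dfaa" -> "cdfaa"
Op 5 (delete idx 3 = 'a'): "cdfaa" -> "cdfa"
Op 6 (append 'i'): "cdfa" -> "cdfai"
Op 7 (append 'f'): "cdfai" -> "cdfaif"
Op 8 (append 'b'): "cdfaif" -> "cdfaifb"

Answer: cdfaifb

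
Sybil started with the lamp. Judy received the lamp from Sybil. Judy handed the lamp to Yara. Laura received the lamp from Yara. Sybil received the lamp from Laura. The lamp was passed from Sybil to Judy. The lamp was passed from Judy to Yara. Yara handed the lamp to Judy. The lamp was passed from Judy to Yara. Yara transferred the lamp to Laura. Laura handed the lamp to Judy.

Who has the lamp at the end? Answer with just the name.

Answer: Judy

Derivation:
Tracking the lamp through each event:
Start: Sybil has the lamp.
After event 1: Judy has the lamp.
After event 2: Yara has the lamp.
After event 3: Laura has the lamp.
After event 4: Sybil has the lamp.
After event 5: Judy has the lamp.
After event 6: Yara has the lamp.
After event 7: Judy has the lamp.
After event 8: Yara has the lamp.
After event 9: Laura has the lamp.
After event 10: Judy has the lamp.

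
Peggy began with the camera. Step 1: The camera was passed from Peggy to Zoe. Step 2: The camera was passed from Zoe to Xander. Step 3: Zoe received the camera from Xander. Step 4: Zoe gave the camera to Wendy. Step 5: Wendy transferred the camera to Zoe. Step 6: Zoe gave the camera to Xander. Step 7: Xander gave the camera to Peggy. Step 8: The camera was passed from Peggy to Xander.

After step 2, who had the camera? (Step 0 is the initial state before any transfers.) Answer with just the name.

Answer: Xander

Derivation:
Tracking the camera holder through step 2:
After step 0 (start): Peggy
After step 1: Zoe
After step 2: Xander

At step 2, the holder is Xander.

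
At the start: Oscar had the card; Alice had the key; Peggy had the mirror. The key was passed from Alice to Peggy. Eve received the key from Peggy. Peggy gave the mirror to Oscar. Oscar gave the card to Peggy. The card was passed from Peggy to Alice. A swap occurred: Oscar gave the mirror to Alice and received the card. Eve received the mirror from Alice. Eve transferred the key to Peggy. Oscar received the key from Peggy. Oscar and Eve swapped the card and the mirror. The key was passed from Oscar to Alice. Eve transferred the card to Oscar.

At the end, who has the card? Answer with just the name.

Tracking all object holders:
Start: card:Oscar, key:Alice, mirror:Peggy
Event 1 (give key: Alice -> Peggy). State: card:Oscar, key:Peggy, mirror:Peggy
Event 2 (give key: Peggy -> Eve). State: card:Oscar, key:Eve, mirror:Peggy
Event 3 (give mirror: Peggy -> Oscar). State: card:Oscar, key:Eve, mirror:Oscar
Event 4 (give card: Oscar -> Peggy). State: card:Peggy, key:Eve, mirror:Oscar
Event 5 (give card: Peggy -> Alice). State: card:Alice, key:Eve, mirror:Oscar
Event 6 (swap mirror<->card: now mirror:Alice, card:Oscar). State: card:Oscar, key:Eve, mirror:Alice
Event 7 (give mirror: Alice -> Eve). State: card:Oscar, key:Eve, mirror:Eve
Event 8 (give key: Eve -> Peggy). State: card:Oscar, key:Peggy, mirror:Eve
Event 9 (give key: Peggy -> Oscar). State: card:Oscar, key:Oscar, mirror:Eve
Event 10 (swap card<->mirror: now card:Eve, mirror:Oscar). State: card:Eve, key:Oscar, mirror:Oscar
Event 11 (give key: Oscar -> Alice). State: card:Eve, key:Alice, mirror:Oscar
Event 12 (give card: Eve -> Oscar). State: card:Oscar, key:Alice, mirror:Oscar

Final state: card:Oscar, key:Alice, mirror:Oscar
The card is held by Oscar.

Answer: Oscar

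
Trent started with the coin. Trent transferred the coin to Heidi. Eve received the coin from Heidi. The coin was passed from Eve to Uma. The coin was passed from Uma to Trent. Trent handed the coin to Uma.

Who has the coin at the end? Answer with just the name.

Answer: Uma

Derivation:
Tracking the coin through each event:
Start: Trent has the coin.
After event 1: Heidi has the coin.
After event 2: Eve has the coin.
After event 3: Uma has the coin.
After event 4: Trent has the coin.
After event 5: Uma has the coin.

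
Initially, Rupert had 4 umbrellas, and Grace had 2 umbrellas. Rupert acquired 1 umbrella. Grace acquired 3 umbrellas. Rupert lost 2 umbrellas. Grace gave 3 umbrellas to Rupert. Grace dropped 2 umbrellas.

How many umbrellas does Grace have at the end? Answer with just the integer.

Answer: 0

Derivation:
Tracking counts step by step:
Start: Rupert=4, Grace=2
Event 1 (Rupert +1): Rupert: 4 -> 5. State: Rupert=5, Grace=2
Event 2 (Grace +3): Grace: 2 -> 5. State: Rupert=5, Grace=5
Event 3 (Rupert -2): Rupert: 5 -> 3. State: Rupert=3, Grace=5
Event 4 (Grace -> Rupert, 3): Grace: 5 -> 2, Rupert: 3 -> 6. State: Rupert=6, Grace=2
Event 5 (Grace -2): Grace: 2 -> 0. State: Rupert=6, Grace=0

Grace's final count: 0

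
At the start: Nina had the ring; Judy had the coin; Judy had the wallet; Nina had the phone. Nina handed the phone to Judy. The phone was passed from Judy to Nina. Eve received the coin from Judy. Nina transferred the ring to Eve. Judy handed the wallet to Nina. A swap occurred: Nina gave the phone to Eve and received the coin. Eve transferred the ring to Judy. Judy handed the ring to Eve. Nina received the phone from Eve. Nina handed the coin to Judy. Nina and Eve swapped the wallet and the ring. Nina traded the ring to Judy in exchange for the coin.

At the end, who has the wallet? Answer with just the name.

Answer: Eve

Derivation:
Tracking all object holders:
Start: ring:Nina, coin:Judy, wallet:Judy, phone:Nina
Event 1 (give phone: Nina -> Judy). State: ring:Nina, coin:Judy, wallet:Judy, phone:Judy
Event 2 (give phone: Judy -> Nina). State: ring:Nina, coin:Judy, wallet:Judy, phone:Nina
Event 3 (give coin: Judy -> Eve). State: ring:Nina, coin:Eve, wallet:Judy, phone:Nina
Event 4 (give ring: Nina -> Eve). State: ring:Eve, coin:Eve, wallet:Judy, phone:Nina
Event 5 (give wallet: Judy -> Nina). State: ring:Eve, coin:Eve, wallet:Nina, phone:Nina
Event 6 (swap phone<->coin: now phone:Eve, coin:Nina). State: ring:Eve, coin:Nina, wallet:Nina, phone:Eve
Event 7 (give ring: Eve -> Judy). State: ring:Judy, coin:Nina, wallet:Nina, phone:Eve
Event 8 (give ring: Judy -> Eve). State: ring:Eve, coin:Nina, wallet:Nina, phone:Eve
Event 9 (give phone: Eve -> Nina). State: ring:Eve, coin:Nina, wallet:Nina, phone:Nina
Event 10 (give coin: Nina -> Judy). State: ring:Eve, coin:Judy, wallet:Nina, phone:Nina
Event 11 (swap wallet<->ring: now wallet:Eve, ring:Nina). State: ring:Nina, coin:Judy, wallet:Eve, phone:Nina
Event 12 (swap ring<->coin: now ring:Judy, coin:Nina). State: ring:Judy, coin:Nina, wallet:Eve, phone:Nina

Final state: ring:Judy, coin:Nina, wallet:Eve, phone:Nina
The wallet is held by Eve.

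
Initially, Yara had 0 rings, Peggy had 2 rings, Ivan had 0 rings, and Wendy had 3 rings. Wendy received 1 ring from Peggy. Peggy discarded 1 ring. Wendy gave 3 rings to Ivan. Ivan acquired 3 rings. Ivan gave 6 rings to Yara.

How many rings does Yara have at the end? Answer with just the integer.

Tracking counts step by step:
Start: Yara=0, Peggy=2, Ivan=0, Wendy=3
Event 1 (Peggy -> Wendy, 1): Peggy: 2 -> 1, Wendy: 3 -> 4. State: Yara=0, Peggy=1, Ivan=0, Wendy=4
Event 2 (Peggy -1): Peggy: 1 -> 0. State: Yara=0, Peggy=0, Ivan=0, Wendy=4
Event 3 (Wendy -> Ivan, 3): Wendy: 4 -> 1, Ivan: 0 -> 3. State: Yara=0, Peggy=0, Ivan=3, Wendy=1
Event 4 (Ivan +3): Ivan: 3 -> 6. State: Yara=0, Peggy=0, Ivan=6, Wendy=1
Event 5 (Ivan -> Yara, 6): Ivan: 6 -> 0, Yara: 0 -> 6. State: Yara=6, Peggy=0, Ivan=0, Wendy=1

Yara's final count: 6

Answer: 6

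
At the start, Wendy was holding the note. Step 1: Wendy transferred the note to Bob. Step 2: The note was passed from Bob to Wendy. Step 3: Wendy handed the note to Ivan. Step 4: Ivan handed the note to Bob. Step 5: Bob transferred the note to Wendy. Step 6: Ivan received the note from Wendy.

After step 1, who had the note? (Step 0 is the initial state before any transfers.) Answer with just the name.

Tracking the note holder through step 1:
After step 0 (start): Wendy
After step 1: Bob

At step 1, the holder is Bob.

Answer: Bob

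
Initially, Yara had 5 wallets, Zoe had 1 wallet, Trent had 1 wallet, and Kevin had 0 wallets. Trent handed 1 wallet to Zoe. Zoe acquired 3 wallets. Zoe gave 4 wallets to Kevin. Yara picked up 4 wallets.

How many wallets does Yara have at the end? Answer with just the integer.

Tracking counts step by step:
Start: Yara=5, Zoe=1, Trent=1, Kevin=0
Event 1 (Trent -> Zoe, 1): Trent: 1 -> 0, Zoe: 1 -> 2. State: Yara=5, Zoe=2, Trent=0, Kevin=0
Event 2 (Zoe +3): Zoe: 2 -> 5. State: Yara=5, Zoe=5, Trent=0, Kevin=0
Event 3 (Zoe -> Kevin, 4): Zoe: 5 -> 1, Kevin: 0 -> 4. State: Yara=5, Zoe=1, Trent=0, Kevin=4
Event 4 (Yara +4): Yara: 5 -> 9. State: Yara=9, Zoe=1, Trent=0, Kevin=4

Yara's final count: 9

Answer: 9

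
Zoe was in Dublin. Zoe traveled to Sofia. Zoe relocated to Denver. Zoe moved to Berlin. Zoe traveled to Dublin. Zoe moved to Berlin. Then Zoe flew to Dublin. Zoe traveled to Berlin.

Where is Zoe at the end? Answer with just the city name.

Answer: Berlin

Derivation:
Tracking Zoe's location:
Start: Zoe is in Dublin.
After move 1: Dublin -> Sofia. Zoe is in Sofia.
After move 2: Sofia -> Denver. Zoe is in Denver.
After move 3: Denver -> Berlin. Zoe is in Berlin.
After move 4: Berlin -> Dublin. Zoe is in Dublin.
After move 5: Dublin -> Berlin. Zoe is in Berlin.
After move 6: Berlin -> Dublin. Zoe is in Dublin.
After move 7: Dublin -> Berlin. Zoe is in Berlin.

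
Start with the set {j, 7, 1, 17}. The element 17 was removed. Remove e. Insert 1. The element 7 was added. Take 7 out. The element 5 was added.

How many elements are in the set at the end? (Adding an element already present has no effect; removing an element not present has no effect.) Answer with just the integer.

Answer: 3

Derivation:
Tracking the set through each operation:
Start: {1, 17, 7, j}
Event 1 (remove 17): removed. Set: {1, 7, j}
Event 2 (remove e): not present, no change. Set: {1, 7, j}
Event 3 (add 1): already present, no change. Set: {1, 7, j}
Event 4 (add 7): already present, no change. Set: {1, 7, j}
Event 5 (remove 7): removed. Set: {1, j}
Event 6 (add 5): added. Set: {1, 5, j}

Final set: {1, 5, j} (size 3)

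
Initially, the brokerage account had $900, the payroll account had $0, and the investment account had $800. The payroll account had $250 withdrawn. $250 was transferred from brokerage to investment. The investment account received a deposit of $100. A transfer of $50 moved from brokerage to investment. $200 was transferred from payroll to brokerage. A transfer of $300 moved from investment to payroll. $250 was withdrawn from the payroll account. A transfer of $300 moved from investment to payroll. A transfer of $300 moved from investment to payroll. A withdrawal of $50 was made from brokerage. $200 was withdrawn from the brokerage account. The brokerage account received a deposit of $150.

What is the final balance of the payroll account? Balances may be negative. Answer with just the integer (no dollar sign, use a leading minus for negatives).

Answer: 200

Derivation:
Tracking account balances step by step:
Start: brokerage=900, payroll=0, investment=800
Event 1 (withdraw 250 from payroll): payroll: 0 - 250 = -250. Balances: brokerage=900, payroll=-250, investment=800
Event 2 (transfer 250 brokerage -> investment): brokerage: 900 - 250 = 650, investment: 800 + 250 = 1050. Balances: brokerage=650, payroll=-250, investment=1050
Event 3 (deposit 100 to investment): investment: 1050 + 100 = 1150. Balances: brokerage=650, payroll=-250, investment=1150
Event 4 (transfer 50 brokerage -> investment): brokerage: 650 - 50 = 600, investment: 1150 + 50 = 1200. Balances: brokerage=600, payroll=-250, investment=1200
Event 5 (transfer 200 payroll -> brokerage): payroll: -250 - 200 = -450, brokerage: 600 + 200 = 800. Balances: brokerage=800, payroll=-450, investment=1200
Event 6 (transfer 300 investment -> payroll): investment: 1200 - 300 = 900, payroll: -450 + 300 = -150. Balances: brokerage=800, payroll=-150, investment=900
Event 7 (withdraw 250 from payroll): payroll: -150 - 250 = -400. Balances: brokerage=800, payroll=-400, investment=900
Event 8 (transfer 300 investment -> payroll): investment: 900 - 300 = 600, payroll: -400 + 300 = -100. Balances: brokerage=800, payroll=-100, investment=600
Event 9 (transfer 300 investment -> payroll): investment: 600 - 300 = 300, payroll: -100 + 300 = 200. Balances: brokerage=800, payroll=200, investment=300
Event 10 (withdraw 50 from brokerage): brokerage: 800 - 50 = 750. Balances: brokerage=750, payroll=200, investment=300
Event 11 (withdraw 200 from brokerage): brokerage: 750 - 200 = 550. Balances: brokerage=550, payroll=200, investment=300
Event 12 (deposit 150 to brokerage): brokerage: 550 + 150 = 700. Balances: brokerage=700, payroll=200, investment=300

Final balance of payroll: 200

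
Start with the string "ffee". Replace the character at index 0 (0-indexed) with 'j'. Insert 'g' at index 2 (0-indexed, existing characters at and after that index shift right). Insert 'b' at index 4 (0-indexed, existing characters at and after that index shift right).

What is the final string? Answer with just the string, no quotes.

Applying each edit step by step:
Start: "ffee"
Op 1 (replace idx 0: 'f' -> 'j'): "ffee" -> "jfee"
Op 2 (insert 'g' at idx 2): "jfee" -> "jfgee"
Op 3 (insert 'b' at idx 4): "jfgee" -> "jfgebe"

Answer: jfgebe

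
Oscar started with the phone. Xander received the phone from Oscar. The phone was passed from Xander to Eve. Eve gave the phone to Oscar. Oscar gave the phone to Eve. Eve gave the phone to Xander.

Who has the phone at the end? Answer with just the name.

Answer: Xander

Derivation:
Tracking the phone through each event:
Start: Oscar has the phone.
After event 1: Xander has the phone.
After event 2: Eve has the phone.
After event 3: Oscar has the phone.
After event 4: Eve has the phone.
After event 5: Xander has the phone.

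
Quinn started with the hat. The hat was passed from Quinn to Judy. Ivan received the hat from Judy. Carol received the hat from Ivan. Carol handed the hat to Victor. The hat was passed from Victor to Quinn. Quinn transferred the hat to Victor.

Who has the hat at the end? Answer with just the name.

Answer: Victor

Derivation:
Tracking the hat through each event:
Start: Quinn has the hat.
After event 1: Judy has the hat.
After event 2: Ivan has the hat.
After event 3: Carol has the hat.
After event 4: Victor has the hat.
After event 5: Quinn has the hat.
After event 6: Victor has the hat.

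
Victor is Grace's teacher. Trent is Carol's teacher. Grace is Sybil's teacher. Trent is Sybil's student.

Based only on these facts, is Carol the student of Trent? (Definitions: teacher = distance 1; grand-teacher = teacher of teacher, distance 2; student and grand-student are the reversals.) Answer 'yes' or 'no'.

Reconstructing the teacher chain from the given facts:
  Victor -> Grace -> Sybil -> Trent -> Carol
(each arrow means 'teacher of the next')
Positions in the chain (0 = top):
  position of Victor: 0
  position of Grace: 1
  position of Sybil: 2
  position of Trent: 3
  position of Carol: 4

Carol is at position 4, Trent is at position 3; signed distance (j - i) = -1.
'student' requires j - i = -1. Actual distance is -1, so the relation HOLDS.

Answer: yes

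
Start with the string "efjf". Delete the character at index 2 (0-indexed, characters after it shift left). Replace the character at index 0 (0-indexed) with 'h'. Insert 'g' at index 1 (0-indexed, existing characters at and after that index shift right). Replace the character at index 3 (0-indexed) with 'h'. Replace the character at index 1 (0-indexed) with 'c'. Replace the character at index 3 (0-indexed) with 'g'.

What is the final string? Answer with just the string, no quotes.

Answer: hcfg

Derivation:
Applying each edit step by step:
Start: "efjf"
Op 1 (delete idx 2 = 'j'): "efjf" -> "eff"
Op 2 (replace idx 0: 'e' -> 'h'): "eff" -> "hff"
Op 3 (insert 'g' at idx 1): "hff" -> "hgff"
Op 4 (replace idx 3: 'f' -> 'h'): "hgff" -> "hgfh"
Op 5 (replace idx 1: 'g' -> 'c'): "hgfh" -> "hcfh"
Op 6 (replace idx 3: 'h' -> 'g'): "hcfh" -> "hcfg"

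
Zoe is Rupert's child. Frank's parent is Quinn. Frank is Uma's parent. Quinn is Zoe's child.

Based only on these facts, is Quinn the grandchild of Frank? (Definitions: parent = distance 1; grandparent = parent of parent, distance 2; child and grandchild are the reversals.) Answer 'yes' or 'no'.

Reconstructing the parent chain from the given facts:
  Rupert -> Zoe -> Quinn -> Frank -> Uma
(each arrow means 'parent of the next')
Positions in the chain (0 = top):
  position of Rupert: 0
  position of Zoe: 1
  position of Quinn: 2
  position of Frank: 3
  position of Uma: 4

Quinn is at position 2, Frank is at position 3; signed distance (j - i) = 1.
'grandchild' requires j - i = -2. Actual distance is 1, so the relation does NOT hold.

Answer: no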